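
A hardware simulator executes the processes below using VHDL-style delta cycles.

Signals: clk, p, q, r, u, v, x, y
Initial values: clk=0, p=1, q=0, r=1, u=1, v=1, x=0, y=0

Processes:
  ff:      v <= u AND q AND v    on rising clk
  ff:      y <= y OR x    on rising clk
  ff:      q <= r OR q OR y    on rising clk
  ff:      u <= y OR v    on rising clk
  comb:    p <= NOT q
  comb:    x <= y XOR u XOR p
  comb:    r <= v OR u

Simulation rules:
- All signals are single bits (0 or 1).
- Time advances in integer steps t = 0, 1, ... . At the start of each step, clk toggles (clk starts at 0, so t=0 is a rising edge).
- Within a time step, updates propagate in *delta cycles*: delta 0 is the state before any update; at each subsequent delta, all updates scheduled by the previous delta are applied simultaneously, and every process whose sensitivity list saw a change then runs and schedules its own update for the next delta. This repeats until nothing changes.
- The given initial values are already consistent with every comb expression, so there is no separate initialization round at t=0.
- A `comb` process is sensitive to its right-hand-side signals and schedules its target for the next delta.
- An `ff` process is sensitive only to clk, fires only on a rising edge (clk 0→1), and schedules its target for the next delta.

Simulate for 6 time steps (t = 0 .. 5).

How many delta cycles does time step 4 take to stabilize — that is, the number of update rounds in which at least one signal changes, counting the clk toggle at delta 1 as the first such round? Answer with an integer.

3

t=0 Δ0: v=1 q=0 x=0 r=1 p=1 y=0 u=1 clk=0
  Δ1: clk:0→1
  Δ2: v:1→0, q:0→1
  Δ3: p:1→0
  Δ4: x:0→1
  (4Δ to stable)
t=1 Δ0: v=0 q=1 x=1 r=1 p=0 y=0 u=1 clk=1
  Δ1: clk:1→0
  (1Δ to stable)
t=2 Δ0: v=0 q=1 x=1 r=1 p=0 y=0 u=1 clk=0
  Δ1: clk:0→1
  Δ2: y:0→1, u:1→0
  Δ3: r:1→0
  (3Δ to stable)
t=3 Δ0: v=0 q=1 x=1 r=0 p=0 y=1 u=0 clk=1
  Δ1: clk:1→0
  (1Δ to stable)
t=4 Δ0: v=0 q=1 x=1 r=0 p=0 y=1 u=0 clk=0
  Δ1: clk:0→1
  Δ2: u:0→1
  Δ3: x:1→0, r:0→1
  (3Δ to stable)
t=5 Δ0: v=0 q=1 x=0 r=1 p=0 y=1 u=1 clk=1
  Δ1: clk:1→0
  (1Δ to stable)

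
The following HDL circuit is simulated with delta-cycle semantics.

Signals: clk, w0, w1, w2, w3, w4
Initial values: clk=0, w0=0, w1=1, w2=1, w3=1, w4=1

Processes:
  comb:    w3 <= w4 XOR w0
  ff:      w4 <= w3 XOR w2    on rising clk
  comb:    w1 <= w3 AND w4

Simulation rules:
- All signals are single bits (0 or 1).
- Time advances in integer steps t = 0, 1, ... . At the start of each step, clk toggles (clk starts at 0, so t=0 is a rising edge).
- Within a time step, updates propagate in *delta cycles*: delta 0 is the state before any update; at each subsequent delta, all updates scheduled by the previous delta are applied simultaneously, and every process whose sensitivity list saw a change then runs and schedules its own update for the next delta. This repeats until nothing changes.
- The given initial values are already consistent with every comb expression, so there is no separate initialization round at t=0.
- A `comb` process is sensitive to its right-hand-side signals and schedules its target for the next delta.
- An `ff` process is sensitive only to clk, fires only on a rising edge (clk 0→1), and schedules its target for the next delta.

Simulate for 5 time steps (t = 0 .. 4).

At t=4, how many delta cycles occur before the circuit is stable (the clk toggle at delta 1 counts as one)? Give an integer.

3

[bits: w1,clk,w0,w2,w3,w4]
t=0: Δ0=100111 Δ1=110111 Δ2=110110 Δ3=010100 | 3Δ
t=1: Δ0=010100 Δ1=000100 | 1Δ
t=2: Δ0=000100 Δ1=010100 Δ2=010101 Δ3=010111 Δ4=110111 | 4Δ
t=3: Δ0=110111 Δ1=100111 | 1Δ
t=4: Δ0=100111 Δ1=110111 Δ2=110110 Δ3=010100 | 3Δ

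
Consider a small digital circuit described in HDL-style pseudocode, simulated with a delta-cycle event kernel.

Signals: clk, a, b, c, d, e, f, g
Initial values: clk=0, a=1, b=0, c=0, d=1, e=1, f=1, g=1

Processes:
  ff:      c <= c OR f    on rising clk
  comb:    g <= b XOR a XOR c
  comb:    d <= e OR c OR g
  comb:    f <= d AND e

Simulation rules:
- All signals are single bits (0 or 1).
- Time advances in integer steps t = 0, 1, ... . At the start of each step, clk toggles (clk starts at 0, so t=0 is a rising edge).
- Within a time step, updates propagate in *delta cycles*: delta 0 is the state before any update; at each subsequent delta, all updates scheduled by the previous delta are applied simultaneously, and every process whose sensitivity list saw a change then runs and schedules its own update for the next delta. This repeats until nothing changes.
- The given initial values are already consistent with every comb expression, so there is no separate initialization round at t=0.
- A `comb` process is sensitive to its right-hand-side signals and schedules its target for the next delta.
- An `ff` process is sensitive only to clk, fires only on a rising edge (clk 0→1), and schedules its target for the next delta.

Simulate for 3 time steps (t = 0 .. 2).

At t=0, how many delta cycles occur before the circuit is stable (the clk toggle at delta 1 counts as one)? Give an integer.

[bits: f,a,g,c,d,b,e,clk]
t=0: Δ0=11101010 Δ1=11101011 Δ2=11111011 Δ3=11011011 | 3Δ
t=1: Δ0=11011011 Δ1=11011010 | 1Δ
t=2: Δ0=11011010 Δ1=11011011 | 1Δ

3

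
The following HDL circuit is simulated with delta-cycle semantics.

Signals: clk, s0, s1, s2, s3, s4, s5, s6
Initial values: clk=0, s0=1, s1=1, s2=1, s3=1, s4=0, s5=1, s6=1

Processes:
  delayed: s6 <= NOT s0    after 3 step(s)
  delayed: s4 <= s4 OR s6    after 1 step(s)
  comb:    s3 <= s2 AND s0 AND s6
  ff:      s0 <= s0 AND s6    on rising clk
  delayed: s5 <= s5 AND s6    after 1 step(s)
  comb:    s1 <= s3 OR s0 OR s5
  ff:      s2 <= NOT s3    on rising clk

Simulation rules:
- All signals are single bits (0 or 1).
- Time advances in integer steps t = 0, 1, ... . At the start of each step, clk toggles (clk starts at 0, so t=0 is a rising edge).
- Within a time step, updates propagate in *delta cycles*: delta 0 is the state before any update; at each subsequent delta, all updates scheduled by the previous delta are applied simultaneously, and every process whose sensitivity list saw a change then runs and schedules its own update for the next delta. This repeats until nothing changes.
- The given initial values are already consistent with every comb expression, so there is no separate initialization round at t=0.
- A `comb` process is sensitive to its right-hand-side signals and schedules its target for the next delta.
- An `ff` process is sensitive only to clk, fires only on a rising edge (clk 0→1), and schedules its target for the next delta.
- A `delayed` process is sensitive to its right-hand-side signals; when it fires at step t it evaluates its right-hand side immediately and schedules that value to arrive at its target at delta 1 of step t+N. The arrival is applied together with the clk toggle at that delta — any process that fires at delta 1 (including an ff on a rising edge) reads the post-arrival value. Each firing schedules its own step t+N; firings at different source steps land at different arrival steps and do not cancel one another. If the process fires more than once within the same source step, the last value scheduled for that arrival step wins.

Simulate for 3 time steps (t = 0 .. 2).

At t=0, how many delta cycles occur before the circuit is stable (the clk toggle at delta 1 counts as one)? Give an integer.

3

t0.Δ0 s0=1 clk=0 s3=1 s6=1 s2=1 s1=1 s5=1 s4=0
t0.Δ1 s0=1 clk=1 s3=1 s6=1 s2=1 s1=1 s5=1 s4=0
t0.Δ2 s0=1 clk=1 s3=1 s6=1 s2=0 s1=1 s5=1 s4=0
t0.Δ3 s0=1 clk=1 s3=0 s6=1 s2=0 s1=1 s5=1 s4=0
t1.Δ0 s0=1 clk=1 s3=0 s6=1 s2=0 s1=1 s5=1 s4=0
t1.Δ1 s0=1 clk=0 s3=0 s6=1 s2=0 s1=1 s5=1 s4=0
t2.Δ0 s0=1 clk=0 s3=0 s6=1 s2=0 s1=1 s5=1 s4=0
t2.Δ1 s0=1 clk=1 s3=0 s6=1 s2=0 s1=1 s5=1 s4=0
t2.Δ2 s0=1 clk=1 s3=0 s6=1 s2=1 s1=1 s5=1 s4=0
t2.Δ3 s0=1 clk=1 s3=1 s6=1 s2=1 s1=1 s5=1 s4=0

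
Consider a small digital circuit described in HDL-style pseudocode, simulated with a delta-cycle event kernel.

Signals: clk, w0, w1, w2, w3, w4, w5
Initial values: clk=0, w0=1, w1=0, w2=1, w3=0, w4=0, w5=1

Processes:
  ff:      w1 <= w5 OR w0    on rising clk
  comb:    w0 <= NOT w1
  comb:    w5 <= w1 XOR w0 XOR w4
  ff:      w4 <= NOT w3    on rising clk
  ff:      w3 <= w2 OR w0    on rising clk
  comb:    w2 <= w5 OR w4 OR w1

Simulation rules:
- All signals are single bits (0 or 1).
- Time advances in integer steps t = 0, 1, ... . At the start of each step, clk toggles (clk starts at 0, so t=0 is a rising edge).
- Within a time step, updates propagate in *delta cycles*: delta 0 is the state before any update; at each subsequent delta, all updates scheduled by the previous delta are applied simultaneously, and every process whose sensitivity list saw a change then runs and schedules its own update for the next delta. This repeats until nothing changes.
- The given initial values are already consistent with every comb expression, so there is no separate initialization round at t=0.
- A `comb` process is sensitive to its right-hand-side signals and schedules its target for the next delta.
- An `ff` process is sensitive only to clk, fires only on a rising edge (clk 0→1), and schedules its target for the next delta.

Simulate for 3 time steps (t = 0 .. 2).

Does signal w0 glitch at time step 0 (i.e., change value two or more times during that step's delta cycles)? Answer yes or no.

t=0 Δ0: w5=1 clk=0 w0=1 w1=0 w2=1 w4=0 w3=0
  Δ1: clk:0→1
  Δ2: w1:0→1, w4:0→1, w3:0→1
  Δ3: w0:1→0
  Δ4: w5:1→0
  (4Δ to stable)
t=1 Δ0: w5=0 clk=1 w0=0 w1=1 w2=1 w4=1 w3=1
  Δ1: clk:1→0
  (1Δ to stable)
t=2 Δ0: w5=0 clk=0 w0=0 w1=1 w2=1 w4=1 w3=1
  Δ1: clk:0→1
  Δ2: w1:1→0, w4:1→0
  Δ3: w0:0→1, w2:1→0
  Δ4: w5:0→1
  Δ5: w2:0→1
  (5Δ to stable)

no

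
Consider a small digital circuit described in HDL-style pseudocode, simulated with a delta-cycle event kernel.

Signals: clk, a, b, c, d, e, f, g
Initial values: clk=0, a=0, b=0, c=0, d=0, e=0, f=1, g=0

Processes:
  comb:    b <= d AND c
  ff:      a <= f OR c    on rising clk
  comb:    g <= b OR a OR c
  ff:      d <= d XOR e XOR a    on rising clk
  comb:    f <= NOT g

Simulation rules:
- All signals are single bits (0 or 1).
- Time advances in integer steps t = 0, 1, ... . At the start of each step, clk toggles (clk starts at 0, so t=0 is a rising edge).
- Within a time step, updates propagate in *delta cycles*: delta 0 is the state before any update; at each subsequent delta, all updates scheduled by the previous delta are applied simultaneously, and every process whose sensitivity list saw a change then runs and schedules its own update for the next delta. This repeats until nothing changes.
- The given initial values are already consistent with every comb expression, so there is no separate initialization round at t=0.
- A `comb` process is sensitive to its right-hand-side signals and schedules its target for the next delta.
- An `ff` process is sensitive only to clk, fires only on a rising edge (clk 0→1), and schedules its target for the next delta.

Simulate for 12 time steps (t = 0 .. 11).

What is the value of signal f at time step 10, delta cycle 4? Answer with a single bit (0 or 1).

1

[bits: c,b,clk,f,a,g,e,d]
t=0: Δ0=00010000 Δ1=00110000 Δ2=00111000 Δ3=00111100 Δ4=00101100 | 4Δ
t=1: Δ0=00101100 Δ1=00001100 | 1Δ
t=2: Δ0=00001100 Δ1=00101100 Δ2=00100101 Δ3=00100001 Δ4=00110001 | 4Δ
t=3: Δ0=00110001 Δ1=00010001 | 1Δ
t=4: Δ0=00010001 Δ1=00110001 Δ2=00111001 Δ3=00111101 Δ4=00101101 | 4Δ
t=5: Δ0=00101101 Δ1=00001101 | 1Δ
t=6: Δ0=00001101 Δ1=00101101 Δ2=00100100 Δ3=00100000 Δ4=00110000 | 4Δ
t=7: Δ0=00110000 Δ1=00010000 | 1Δ
t=8: Δ0=00010000 Δ1=00110000 Δ2=00111000 Δ3=00111100 Δ4=00101100 | 4Δ
t=9: Δ0=00101100 Δ1=00001100 | 1Δ
t=10: Δ0=00001100 Δ1=00101100 Δ2=00100101 Δ3=00100001 Δ4=00110001 | 4Δ
t=11: Δ0=00110001 Δ1=00010001 | 1Δ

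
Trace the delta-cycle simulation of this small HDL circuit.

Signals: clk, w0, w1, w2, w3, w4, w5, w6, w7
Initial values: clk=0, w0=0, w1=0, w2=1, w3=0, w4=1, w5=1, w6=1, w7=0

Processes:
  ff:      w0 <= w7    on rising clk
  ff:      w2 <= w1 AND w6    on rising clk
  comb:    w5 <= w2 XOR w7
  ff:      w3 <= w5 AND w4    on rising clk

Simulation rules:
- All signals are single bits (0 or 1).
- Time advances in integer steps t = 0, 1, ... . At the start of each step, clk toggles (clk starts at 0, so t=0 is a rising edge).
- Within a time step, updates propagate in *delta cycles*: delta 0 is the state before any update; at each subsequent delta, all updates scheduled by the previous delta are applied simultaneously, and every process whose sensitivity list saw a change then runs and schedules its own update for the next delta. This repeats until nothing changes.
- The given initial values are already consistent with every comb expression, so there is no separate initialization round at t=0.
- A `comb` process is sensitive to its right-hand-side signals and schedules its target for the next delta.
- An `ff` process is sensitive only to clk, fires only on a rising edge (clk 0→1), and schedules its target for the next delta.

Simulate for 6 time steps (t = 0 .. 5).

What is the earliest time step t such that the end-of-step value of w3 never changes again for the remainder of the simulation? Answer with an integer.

2

t0.Δ0 w7=0 clk=0 w2=1 w1=0 w5=1 w6=1 w4=1 w3=0 w0=0
t0.Δ1 w7=0 clk=1 w2=1 w1=0 w5=1 w6=1 w4=1 w3=0 w0=0
t0.Δ2 w7=0 clk=1 w2=0 w1=0 w5=1 w6=1 w4=1 w3=1 w0=0
t0.Δ3 w7=0 clk=1 w2=0 w1=0 w5=0 w6=1 w4=1 w3=1 w0=0
t1.Δ0 w7=0 clk=1 w2=0 w1=0 w5=0 w6=1 w4=1 w3=1 w0=0
t1.Δ1 w7=0 clk=0 w2=0 w1=0 w5=0 w6=1 w4=1 w3=1 w0=0
t2.Δ0 w7=0 clk=0 w2=0 w1=0 w5=0 w6=1 w4=1 w3=1 w0=0
t2.Δ1 w7=0 clk=1 w2=0 w1=0 w5=0 w6=1 w4=1 w3=1 w0=0
t2.Δ2 w7=0 clk=1 w2=0 w1=0 w5=0 w6=1 w4=1 w3=0 w0=0
t3.Δ0 w7=0 clk=1 w2=0 w1=0 w5=0 w6=1 w4=1 w3=0 w0=0
t3.Δ1 w7=0 clk=0 w2=0 w1=0 w5=0 w6=1 w4=1 w3=0 w0=0
t4.Δ0 w7=0 clk=0 w2=0 w1=0 w5=0 w6=1 w4=1 w3=0 w0=0
t4.Δ1 w7=0 clk=1 w2=0 w1=0 w5=0 w6=1 w4=1 w3=0 w0=0
t5.Δ0 w7=0 clk=1 w2=0 w1=0 w5=0 w6=1 w4=1 w3=0 w0=0
t5.Δ1 w7=0 clk=0 w2=0 w1=0 w5=0 w6=1 w4=1 w3=0 w0=0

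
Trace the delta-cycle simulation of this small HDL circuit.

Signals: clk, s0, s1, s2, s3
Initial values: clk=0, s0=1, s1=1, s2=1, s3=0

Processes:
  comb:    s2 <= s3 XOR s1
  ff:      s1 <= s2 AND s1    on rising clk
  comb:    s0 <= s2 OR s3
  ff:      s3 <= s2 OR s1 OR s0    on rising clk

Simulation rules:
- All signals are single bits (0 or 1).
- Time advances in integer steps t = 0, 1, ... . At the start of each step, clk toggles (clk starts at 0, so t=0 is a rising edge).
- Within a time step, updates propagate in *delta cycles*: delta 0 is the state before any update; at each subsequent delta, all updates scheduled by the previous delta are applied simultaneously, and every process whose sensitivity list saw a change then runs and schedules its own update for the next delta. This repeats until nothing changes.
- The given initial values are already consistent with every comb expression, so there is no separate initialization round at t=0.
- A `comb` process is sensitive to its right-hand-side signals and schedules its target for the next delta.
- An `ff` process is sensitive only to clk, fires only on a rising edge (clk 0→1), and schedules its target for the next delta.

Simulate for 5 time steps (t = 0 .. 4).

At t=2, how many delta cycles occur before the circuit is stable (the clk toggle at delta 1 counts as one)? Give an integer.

[bits: s1,s0,s2,clk,s3]
t=0: Δ0=11100 Δ1=11110 Δ2=11111 Δ3=11011 | 3Δ
t=1: Δ0=11011 Δ1=11001 | 1Δ
t=2: Δ0=11001 Δ1=11011 Δ2=01011 Δ3=01111 | 3Δ
t=3: Δ0=01111 Δ1=01101 | 1Δ
t=4: Δ0=01101 Δ1=01111 | 1Δ

3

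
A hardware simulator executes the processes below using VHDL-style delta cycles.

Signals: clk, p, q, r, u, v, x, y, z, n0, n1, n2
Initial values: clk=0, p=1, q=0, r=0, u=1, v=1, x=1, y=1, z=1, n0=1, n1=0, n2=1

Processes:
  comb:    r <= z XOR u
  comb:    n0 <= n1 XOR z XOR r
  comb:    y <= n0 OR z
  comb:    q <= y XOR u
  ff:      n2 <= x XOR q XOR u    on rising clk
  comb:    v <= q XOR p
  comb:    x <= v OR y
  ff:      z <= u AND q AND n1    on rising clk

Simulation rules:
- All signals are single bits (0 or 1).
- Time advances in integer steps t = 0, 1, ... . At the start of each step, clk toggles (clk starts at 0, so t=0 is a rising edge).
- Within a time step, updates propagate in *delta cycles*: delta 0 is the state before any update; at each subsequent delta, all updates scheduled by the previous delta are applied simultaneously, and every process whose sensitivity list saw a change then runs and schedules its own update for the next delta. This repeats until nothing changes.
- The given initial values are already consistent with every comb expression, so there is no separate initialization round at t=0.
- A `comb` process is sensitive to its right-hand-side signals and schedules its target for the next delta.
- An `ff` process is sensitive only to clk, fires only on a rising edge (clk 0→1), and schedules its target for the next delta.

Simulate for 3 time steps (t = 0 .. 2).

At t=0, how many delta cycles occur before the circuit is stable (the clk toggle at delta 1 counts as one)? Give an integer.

7

t=0 Δ0: u=1 v=1 r=0 z=1 n2=1 clk=0 p=1 n0=1 n1=0 y=1 q=0 x=1
  Δ1: clk:0→1
  Δ2: z:1→0, n2:1→0
  Δ3: r:0→1, n0:1→0
  Δ4: n0:0→1, y:1→0
  Δ5: y:0→1, q:0→1
  Δ6: v:1→0, q:1→0
  Δ7: v:0→1
  (7Δ to stable)
t=1 Δ0: u=1 v=1 r=1 z=0 n2=0 clk=1 p=1 n0=1 n1=0 y=1 q=0 x=1
  Δ1: clk:1→0
  (1Δ to stable)
t=2 Δ0: u=1 v=1 r=1 z=0 n2=0 clk=0 p=1 n0=1 n1=0 y=1 q=0 x=1
  Δ1: clk:0→1
  (1Δ to stable)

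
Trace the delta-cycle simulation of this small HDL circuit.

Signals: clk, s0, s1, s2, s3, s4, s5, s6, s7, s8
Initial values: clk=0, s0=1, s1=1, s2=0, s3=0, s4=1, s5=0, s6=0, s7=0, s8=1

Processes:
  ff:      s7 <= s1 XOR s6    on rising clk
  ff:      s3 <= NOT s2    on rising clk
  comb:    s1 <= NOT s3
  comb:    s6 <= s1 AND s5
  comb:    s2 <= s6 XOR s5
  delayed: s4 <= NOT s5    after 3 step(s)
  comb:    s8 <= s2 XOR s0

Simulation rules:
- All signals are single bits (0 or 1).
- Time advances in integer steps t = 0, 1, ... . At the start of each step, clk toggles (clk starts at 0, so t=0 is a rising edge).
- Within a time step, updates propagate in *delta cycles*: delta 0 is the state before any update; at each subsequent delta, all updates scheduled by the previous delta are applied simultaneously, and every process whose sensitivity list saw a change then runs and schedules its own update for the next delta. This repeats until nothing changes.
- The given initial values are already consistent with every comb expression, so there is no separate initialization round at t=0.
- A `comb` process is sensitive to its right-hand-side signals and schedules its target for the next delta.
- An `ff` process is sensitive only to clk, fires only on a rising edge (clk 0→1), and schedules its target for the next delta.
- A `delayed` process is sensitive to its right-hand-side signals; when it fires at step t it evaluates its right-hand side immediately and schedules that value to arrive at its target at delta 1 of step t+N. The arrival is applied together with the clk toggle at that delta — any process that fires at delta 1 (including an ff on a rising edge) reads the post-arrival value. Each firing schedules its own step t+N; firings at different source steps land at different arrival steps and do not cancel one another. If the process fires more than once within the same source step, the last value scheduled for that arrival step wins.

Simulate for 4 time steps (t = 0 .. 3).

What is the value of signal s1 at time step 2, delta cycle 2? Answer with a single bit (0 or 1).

t=0 Δ0: s5=0 s0=1 s7=0 s4=1 s2=0 s1=1 s8=1 s6=0 clk=0 s3=0
  Δ1: clk:0→1
  Δ2: s7:0→1, s3:0→1
  Δ3: s1:1→0
  (3Δ to stable)
t=1 Δ0: s5=0 s0=1 s7=1 s4=1 s2=0 s1=0 s8=1 s6=0 clk=1 s3=1
  Δ1: clk:1→0
  (1Δ to stable)
t=2 Δ0: s5=0 s0=1 s7=1 s4=1 s2=0 s1=0 s8=1 s6=0 clk=0 s3=1
  Δ1: clk:0→1
  Δ2: s7:1→0
  (2Δ to stable)
t=3 Δ0: s5=0 s0=1 s7=0 s4=1 s2=0 s1=0 s8=1 s6=0 clk=1 s3=1
  Δ1: clk:1→0
  (1Δ to stable)

0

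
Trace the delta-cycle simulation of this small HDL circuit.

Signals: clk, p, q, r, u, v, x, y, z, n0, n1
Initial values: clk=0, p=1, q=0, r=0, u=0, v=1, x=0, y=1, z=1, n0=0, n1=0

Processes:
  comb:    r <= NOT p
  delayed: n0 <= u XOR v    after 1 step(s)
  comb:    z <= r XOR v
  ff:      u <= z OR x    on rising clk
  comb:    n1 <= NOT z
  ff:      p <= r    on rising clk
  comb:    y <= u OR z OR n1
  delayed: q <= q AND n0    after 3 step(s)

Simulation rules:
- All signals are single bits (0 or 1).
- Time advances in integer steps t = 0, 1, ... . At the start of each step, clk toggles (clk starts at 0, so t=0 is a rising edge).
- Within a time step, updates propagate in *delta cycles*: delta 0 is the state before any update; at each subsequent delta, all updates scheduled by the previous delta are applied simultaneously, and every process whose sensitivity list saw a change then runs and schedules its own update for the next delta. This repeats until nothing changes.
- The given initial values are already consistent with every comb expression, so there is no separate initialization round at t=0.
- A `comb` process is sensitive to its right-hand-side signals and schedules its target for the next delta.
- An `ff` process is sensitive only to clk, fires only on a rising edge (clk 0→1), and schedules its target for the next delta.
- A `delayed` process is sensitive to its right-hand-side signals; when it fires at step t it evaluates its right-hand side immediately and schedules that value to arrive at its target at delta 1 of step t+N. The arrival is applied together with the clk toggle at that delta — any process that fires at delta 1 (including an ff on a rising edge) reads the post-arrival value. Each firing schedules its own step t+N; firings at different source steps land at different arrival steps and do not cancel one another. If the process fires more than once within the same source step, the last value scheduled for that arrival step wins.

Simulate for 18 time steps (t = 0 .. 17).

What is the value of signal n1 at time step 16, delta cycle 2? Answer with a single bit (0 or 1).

t=0 Δ0: y=1 r=0 q=0 n0=0 v=1 u=0 n1=0 clk=0 p=1 z=1 x=0
  Δ1: clk:0→1
  Δ2: u:0→1, p:1→0
  Δ3: r:0→1
  Δ4: z:1→0
  Δ5: n1:0→1
  (5Δ to stable)
t=1 Δ0: y=1 r=1 q=0 n0=0 v=1 u=1 n1=1 clk=1 p=0 z=0 x=0
  Δ1: clk:1→0
  (1Δ to stable)
t=2 Δ0: y=1 r=1 q=0 n0=0 v=1 u=1 n1=1 clk=0 p=0 z=0 x=0
  Δ1: clk:0→1
  Δ2: u:1→0, p:0→1
  Δ3: r:1→0
  Δ4: z:0→1
  Δ5: n1:1→0
  (5Δ to stable)
t=3 Δ0: y=1 r=0 q=0 n0=0 v=1 u=0 n1=0 clk=1 p=1 z=1 x=0
  Δ1: n0:0→1, clk:1→0
  (1Δ to stable)
t=4 Δ0: y=1 r=0 q=0 n0=1 v=1 u=0 n1=0 clk=0 p=1 z=1 x=0
  Δ1: clk:0→1
  Δ2: u:0→1, p:1→0
  Δ3: r:0→1
  Δ4: z:1→0
  Δ5: n1:0→1
  (5Δ to stable)
t=5 Δ0: y=1 r=1 q=0 n0=1 v=1 u=1 n1=1 clk=1 p=0 z=0 x=0
  Δ1: n0:1→0, clk:1→0
  (1Δ to stable)
t=6 Δ0: y=1 r=1 q=0 n0=0 v=1 u=1 n1=1 clk=0 p=0 z=0 x=0
  Δ1: clk:0→1
  Δ2: u:1→0, p:0→1
  Δ3: r:1→0
  Δ4: z:0→1
  Δ5: n1:1→0
  (5Δ to stable)
t=7 Δ0: y=1 r=0 q=0 n0=0 v=1 u=0 n1=0 clk=1 p=1 z=1 x=0
  Δ1: n0:0→1, clk:1→0
  (1Δ to stable)
t=8 Δ0: y=1 r=0 q=0 n0=1 v=1 u=0 n1=0 clk=0 p=1 z=1 x=0
  Δ1: clk:0→1
  Δ2: u:0→1, p:1→0
  Δ3: r:0→1
  Δ4: z:1→0
  Δ5: n1:0→1
  (5Δ to stable)
t=9 Δ0: y=1 r=1 q=0 n0=1 v=1 u=1 n1=1 clk=1 p=0 z=0 x=0
  Δ1: n0:1→0, clk:1→0
  (1Δ to stable)
t=10 Δ0: y=1 r=1 q=0 n0=0 v=1 u=1 n1=1 clk=0 p=0 z=0 x=0
  Δ1: clk:0→1
  Δ2: u:1→0, p:0→1
  Δ3: r:1→0
  Δ4: z:0→1
  Δ5: n1:1→0
  (5Δ to stable)
t=11 Δ0: y=1 r=0 q=0 n0=0 v=1 u=0 n1=0 clk=1 p=1 z=1 x=0
  Δ1: n0:0→1, clk:1→0
  (1Δ to stable)
t=12 Δ0: y=1 r=0 q=0 n0=1 v=1 u=0 n1=0 clk=0 p=1 z=1 x=0
  Δ1: clk:0→1
  Δ2: u:0→1, p:1→0
  Δ3: r:0→1
  Δ4: z:1→0
  Δ5: n1:0→1
  (5Δ to stable)
t=13 Δ0: y=1 r=1 q=0 n0=1 v=1 u=1 n1=1 clk=1 p=0 z=0 x=0
  Δ1: n0:1→0, clk:1→0
  (1Δ to stable)
t=14 Δ0: y=1 r=1 q=0 n0=0 v=1 u=1 n1=1 clk=0 p=0 z=0 x=0
  Δ1: clk:0→1
  Δ2: u:1→0, p:0→1
  Δ3: r:1→0
  Δ4: z:0→1
  Δ5: n1:1→0
  (5Δ to stable)
t=15 Δ0: y=1 r=0 q=0 n0=0 v=1 u=0 n1=0 clk=1 p=1 z=1 x=0
  Δ1: n0:0→1, clk:1→0
  (1Δ to stable)
t=16 Δ0: y=1 r=0 q=0 n0=1 v=1 u=0 n1=0 clk=0 p=1 z=1 x=0
  Δ1: clk:0→1
  Δ2: u:0→1, p:1→0
  Δ3: r:0→1
  Δ4: z:1→0
  Δ5: n1:0→1
  (5Δ to stable)
t=17 Δ0: y=1 r=1 q=0 n0=1 v=1 u=1 n1=1 clk=1 p=0 z=0 x=0
  Δ1: n0:1→0, clk:1→0
  (1Δ to stable)

0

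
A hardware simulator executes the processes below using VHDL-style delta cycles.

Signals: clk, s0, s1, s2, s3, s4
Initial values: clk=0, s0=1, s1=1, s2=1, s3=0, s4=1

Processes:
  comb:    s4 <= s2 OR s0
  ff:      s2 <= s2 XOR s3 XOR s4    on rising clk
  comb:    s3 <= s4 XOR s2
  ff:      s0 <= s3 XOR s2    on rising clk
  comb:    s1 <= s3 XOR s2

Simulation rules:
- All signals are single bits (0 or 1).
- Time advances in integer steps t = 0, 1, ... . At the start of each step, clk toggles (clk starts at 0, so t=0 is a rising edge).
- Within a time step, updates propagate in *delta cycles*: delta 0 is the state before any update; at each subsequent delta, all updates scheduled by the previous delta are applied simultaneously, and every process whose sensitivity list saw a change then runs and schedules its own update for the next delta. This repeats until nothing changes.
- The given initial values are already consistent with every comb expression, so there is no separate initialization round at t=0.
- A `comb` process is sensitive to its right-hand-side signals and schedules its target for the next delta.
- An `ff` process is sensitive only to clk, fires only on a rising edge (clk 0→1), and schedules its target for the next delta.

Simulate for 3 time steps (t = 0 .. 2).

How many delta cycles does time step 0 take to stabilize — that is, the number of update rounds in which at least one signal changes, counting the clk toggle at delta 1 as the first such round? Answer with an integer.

t0.Δ0 s0=1 s1=1 clk=0 s4=1 s3=0 s2=1
t0.Δ1 s0=1 s1=1 clk=1 s4=1 s3=0 s2=1
t0.Δ2 s0=1 s1=1 clk=1 s4=1 s3=0 s2=0
t0.Δ3 s0=1 s1=0 clk=1 s4=1 s3=1 s2=0
t0.Δ4 s0=1 s1=1 clk=1 s4=1 s3=1 s2=0
t1.Δ0 s0=1 s1=1 clk=1 s4=1 s3=1 s2=0
t1.Δ1 s0=1 s1=1 clk=0 s4=1 s3=1 s2=0
t2.Δ0 s0=1 s1=1 clk=0 s4=1 s3=1 s2=0
t2.Δ1 s0=1 s1=1 clk=1 s4=1 s3=1 s2=0

4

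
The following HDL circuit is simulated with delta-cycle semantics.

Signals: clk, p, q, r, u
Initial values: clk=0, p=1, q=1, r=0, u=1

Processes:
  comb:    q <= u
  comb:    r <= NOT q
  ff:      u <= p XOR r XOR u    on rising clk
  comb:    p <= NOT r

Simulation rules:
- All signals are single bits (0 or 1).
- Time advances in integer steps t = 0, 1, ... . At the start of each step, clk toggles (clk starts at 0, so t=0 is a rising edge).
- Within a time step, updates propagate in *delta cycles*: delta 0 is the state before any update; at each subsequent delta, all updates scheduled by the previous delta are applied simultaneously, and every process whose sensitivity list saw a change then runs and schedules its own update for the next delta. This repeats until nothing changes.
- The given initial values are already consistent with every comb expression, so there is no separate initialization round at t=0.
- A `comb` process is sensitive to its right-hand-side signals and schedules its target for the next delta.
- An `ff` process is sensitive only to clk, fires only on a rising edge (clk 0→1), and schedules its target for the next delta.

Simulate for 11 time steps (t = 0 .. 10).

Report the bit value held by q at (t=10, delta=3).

1

t=0 Δ0: u=1 q=1 clk=0 p=1 r=0
  Δ1: clk:0→1
  Δ2: u:1→0
  Δ3: q:1→0
  Δ4: r:0→1
  Δ5: p:1→0
  (5Δ to stable)
t=1 Δ0: u=0 q=0 clk=1 p=0 r=1
  Δ1: clk:1→0
  (1Δ to stable)
t=2 Δ0: u=0 q=0 clk=0 p=0 r=1
  Δ1: clk:0→1
  Δ2: u:0→1
  Δ3: q:0→1
  Δ4: r:1→0
  Δ5: p:0→1
  (5Δ to stable)
t=3 Δ0: u=1 q=1 clk=1 p=1 r=0
  Δ1: clk:1→0
  (1Δ to stable)
t=4 Δ0: u=1 q=1 clk=0 p=1 r=0
  Δ1: clk:0→1
  Δ2: u:1→0
  Δ3: q:1→0
  Δ4: r:0→1
  Δ5: p:1→0
  (5Δ to stable)
t=5 Δ0: u=0 q=0 clk=1 p=0 r=1
  Δ1: clk:1→0
  (1Δ to stable)
t=6 Δ0: u=0 q=0 clk=0 p=0 r=1
  Δ1: clk:0→1
  Δ2: u:0→1
  Δ3: q:0→1
  Δ4: r:1→0
  Δ5: p:0→1
  (5Δ to stable)
t=7 Δ0: u=1 q=1 clk=1 p=1 r=0
  Δ1: clk:1→0
  (1Δ to stable)
t=8 Δ0: u=1 q=1 clk=0 p=1 r=0
  Δ1: clk:0→1
  Δ2: u:1→0
  Δ3: q:1→0
  Δ4: r:0→1
  Δ5: p:1→0
  (5Δ to stable)
t=9 Δ0: u=0 q=0 clk=1 p=0 r=1
  Δ1: clk:1→0
  (1Δ to stable)
t=10 Δ0: u=0 q=0 clk=0 p=0 r=1
  Δ1: clk:0→1
  Δ2: u:0→1
  Δ3: q:0→1
  Δ4: r:1→0
  Δ5: p:0→1
  (5Δ to stable)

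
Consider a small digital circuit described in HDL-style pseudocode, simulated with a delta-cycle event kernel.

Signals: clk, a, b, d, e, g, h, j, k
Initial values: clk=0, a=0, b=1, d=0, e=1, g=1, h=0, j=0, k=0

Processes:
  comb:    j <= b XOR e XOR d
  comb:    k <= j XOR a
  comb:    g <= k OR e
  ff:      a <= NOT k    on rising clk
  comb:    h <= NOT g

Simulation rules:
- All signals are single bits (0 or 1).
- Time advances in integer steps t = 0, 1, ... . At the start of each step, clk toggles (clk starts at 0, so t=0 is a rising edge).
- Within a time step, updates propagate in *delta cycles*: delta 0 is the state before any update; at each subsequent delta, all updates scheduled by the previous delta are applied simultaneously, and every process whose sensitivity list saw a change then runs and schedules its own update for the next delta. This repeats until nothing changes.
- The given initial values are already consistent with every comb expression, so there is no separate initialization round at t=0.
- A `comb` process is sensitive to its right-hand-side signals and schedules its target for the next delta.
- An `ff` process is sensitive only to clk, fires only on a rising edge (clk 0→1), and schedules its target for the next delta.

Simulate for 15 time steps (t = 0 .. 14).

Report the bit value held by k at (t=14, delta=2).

1

t=0 Δ0: k=0 d=0 j=0 e=1 g=1 b=1 clk=0 a=0 h=0
  Δ1: clk:0→1
  Δ2: a:0→1
  Δ3: k:0→1
  (3Δ to stable)
t=1 Δ0: k=1 d=0 j=0 e=1 g=1 b=1 clk=1 a=1 h=0
  Δ1: clk:1→0
  (1Δ to stable)
t=2 Δ0: k=1 d=0 j=0 e=1 g=1 b=1 clk=0 a=1 h=0
  Δ1: clk:0→1
  Δ2: a:1→0
  Δ3: k:1→0
  (3Δ to stable)
t=3 Δ0: k=0 d=0 j=0 e=1 g=1 b=1 clk=1 a=0 h=0
  Δ1: clk:1→0
  (1Δ to stable)
t=4 Δ0: k=0 d=0 j=0 e=1 g=1 b=1 clk=0 a=0 h=0
  Δ1: clk:0→1
  Δ2: a:0→1
  Δ3: k:0→1
  (3Δ to stable)
t=5 Δ0: k=1 d=0 j=0 e=1 g=1 b=1 clk=1 a=1 h=0
  Δ1: clk:1→0
  (1Δ to stable)
t=6 Δ0: k=1 d=0 j=0 e=1 g=1 b=1 clk=0 a=1 h=0
  Δ1: clk:0→1
  Δ2: a:1→0
  Δ3: k:1→0
  (3Δ to stable)
t=7 Δ0: k=0 d=0 j=0 e=1 g=1 b=1 clk=1 a=0 h=0
  Δ1: clk:1→0
  (1Δ to stable)
t=8 Δ0: k=0 d=0 j=0 e=1 g=1 b=1 clk=0 a=0 h=0
  Δ1: clk:0→1
  Δ2: a:0→1
  Δ3: k:0→1
  (3Δ to stable)
t=9 Δ0: k=1 d=0 j=0 e=1 g=1 b=1 clk=1 a=1 h=0
  Δ1: clk:1→0
  (1Δ to stable)
t=10 Δ0: k=1 d=0 j=0 e=1 g=1 b=1 clk=0 a=1 h=0
  Δ1: clk:0→1
  Δ2: a:1→0
  Δ3: k:1→0
  (3Δ to stable)
t=11 Δ0: k=0 d=0 j=0 e=1 g=1 b=1 clk=1 a=0 h=0
  Δ1: clk:1→0
  (1Δ to stable)
t=12 Δ0: k=0 d=0 j=0 e=1 g=1 b=1 clk=0 a=0 h=0
  Δ1: clk:0→1
  Δ2: a:0→1
  Δ3: k:0→1
  (3Δ to stable)
t=13 Δ0: k=1 d=0 j=0 e=1 g=1 b=1 clk=1 a=1 h=0
  Δ1: clk:1→0
  (1Δ to stable)
t=14 Δ0: k=1 d=0 j=0 e=1 g=1 b=1 clk=0 a=1 h=0
  Δ1: clk:0→1
  Δ2: a:1→0
  Δ3: k:1→0
  (3Δ to stable)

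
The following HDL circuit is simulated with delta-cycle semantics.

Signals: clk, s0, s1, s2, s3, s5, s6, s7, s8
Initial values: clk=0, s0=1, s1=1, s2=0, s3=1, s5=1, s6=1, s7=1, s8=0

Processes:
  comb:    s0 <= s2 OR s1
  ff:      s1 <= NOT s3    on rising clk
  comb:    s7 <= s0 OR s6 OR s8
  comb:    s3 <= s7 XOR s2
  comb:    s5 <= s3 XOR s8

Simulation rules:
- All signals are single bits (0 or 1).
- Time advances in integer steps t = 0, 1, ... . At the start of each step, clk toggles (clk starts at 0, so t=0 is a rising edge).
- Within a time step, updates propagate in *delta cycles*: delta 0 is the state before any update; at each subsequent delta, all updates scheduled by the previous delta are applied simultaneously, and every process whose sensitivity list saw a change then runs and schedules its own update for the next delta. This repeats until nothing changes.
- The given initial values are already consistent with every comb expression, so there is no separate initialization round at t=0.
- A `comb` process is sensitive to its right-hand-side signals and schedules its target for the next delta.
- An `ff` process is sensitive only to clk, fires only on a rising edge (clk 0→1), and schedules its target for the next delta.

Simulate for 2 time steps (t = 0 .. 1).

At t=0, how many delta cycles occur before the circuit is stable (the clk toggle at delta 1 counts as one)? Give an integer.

t0.Δ0 s6=1 s3=1 clk=0 s2=0 s0=1 s5=1 s8=0 s7=1 s1=1
t0.Δ1 s6=1 s3=1 clk=1 s2=0 s0=1 s5=1 s8=0 s7=1 s1=1
t0.Δ2 s6=1 s3=1 clk=1 s2=0 s0=1 s5=1 s8=0 s7=1 s1=0
t0.Δ3 s6=1 s3=1 clk=1 s2=0 s0=0 s5=1 s8=0 s7=1 s1=0
t1.Δ0 s6=1 s3=1 clk=1 s2=0 s0=0 s5=1 s8=0 s7=1 s1=0
t1.Δ1 s6=1 s3=1 clk=0 s2=0 s0=0 s5=1 s8=0 s7=1 s1=0

3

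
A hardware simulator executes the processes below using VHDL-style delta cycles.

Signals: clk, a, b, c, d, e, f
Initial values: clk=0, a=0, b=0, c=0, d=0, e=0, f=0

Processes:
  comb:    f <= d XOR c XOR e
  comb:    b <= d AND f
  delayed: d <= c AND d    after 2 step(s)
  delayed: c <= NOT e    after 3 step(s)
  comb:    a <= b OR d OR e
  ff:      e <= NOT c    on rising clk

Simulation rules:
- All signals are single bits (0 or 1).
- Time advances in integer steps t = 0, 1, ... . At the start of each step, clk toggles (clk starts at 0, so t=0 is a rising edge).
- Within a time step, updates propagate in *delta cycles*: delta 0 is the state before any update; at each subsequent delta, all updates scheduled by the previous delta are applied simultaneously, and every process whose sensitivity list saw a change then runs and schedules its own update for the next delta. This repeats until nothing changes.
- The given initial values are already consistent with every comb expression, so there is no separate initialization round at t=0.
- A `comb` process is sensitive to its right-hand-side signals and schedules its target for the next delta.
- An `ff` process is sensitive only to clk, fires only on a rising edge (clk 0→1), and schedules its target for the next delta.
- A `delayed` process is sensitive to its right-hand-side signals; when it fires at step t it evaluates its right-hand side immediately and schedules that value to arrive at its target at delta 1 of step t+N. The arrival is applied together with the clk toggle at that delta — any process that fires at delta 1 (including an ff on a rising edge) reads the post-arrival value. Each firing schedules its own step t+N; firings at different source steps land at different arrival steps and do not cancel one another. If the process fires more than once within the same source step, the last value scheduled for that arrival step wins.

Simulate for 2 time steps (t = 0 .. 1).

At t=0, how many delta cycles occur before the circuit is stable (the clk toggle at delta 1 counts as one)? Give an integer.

3

[bits: f,b,a,d,e,clk,c]
t=0: Δ0=0000000 Δ1=0000010 Δ2=0000110 Δ3=1010110 | 3Δ
t=1: Δ0=1010110 Δ1=1010100 | 1Δ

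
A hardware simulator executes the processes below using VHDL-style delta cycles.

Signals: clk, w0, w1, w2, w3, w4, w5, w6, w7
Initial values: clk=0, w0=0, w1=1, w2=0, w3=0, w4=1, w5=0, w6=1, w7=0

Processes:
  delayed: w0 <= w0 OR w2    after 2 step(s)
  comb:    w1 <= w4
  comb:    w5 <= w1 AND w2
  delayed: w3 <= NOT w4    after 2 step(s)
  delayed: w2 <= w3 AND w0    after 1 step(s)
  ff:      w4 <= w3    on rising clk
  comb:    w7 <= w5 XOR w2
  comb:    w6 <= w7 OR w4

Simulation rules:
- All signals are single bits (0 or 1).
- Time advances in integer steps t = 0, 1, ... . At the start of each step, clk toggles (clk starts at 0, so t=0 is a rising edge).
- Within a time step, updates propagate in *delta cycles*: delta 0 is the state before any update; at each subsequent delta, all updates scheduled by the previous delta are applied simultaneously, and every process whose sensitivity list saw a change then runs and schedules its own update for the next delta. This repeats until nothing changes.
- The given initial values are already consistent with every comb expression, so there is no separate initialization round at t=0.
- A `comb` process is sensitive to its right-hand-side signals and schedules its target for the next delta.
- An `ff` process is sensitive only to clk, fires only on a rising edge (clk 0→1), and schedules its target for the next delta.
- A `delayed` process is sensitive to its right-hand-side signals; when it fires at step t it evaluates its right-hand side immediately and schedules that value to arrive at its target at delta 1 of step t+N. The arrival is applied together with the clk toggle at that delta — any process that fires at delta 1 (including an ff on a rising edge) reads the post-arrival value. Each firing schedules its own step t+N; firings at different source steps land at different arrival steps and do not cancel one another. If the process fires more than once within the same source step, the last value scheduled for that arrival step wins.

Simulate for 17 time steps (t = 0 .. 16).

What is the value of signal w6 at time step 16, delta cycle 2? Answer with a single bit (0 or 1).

1

[bits: w7,w2,w1,w3,clk,w4,w0,w5,w6]
t=0: Δ0=001001001 Δ1=001011001 Δ2=001010001 Δ3=000010000 | 3Δ
t=1: Δ0=000010000 Δ1=000000000 | 1Δ
t=2: Δ0=000000000 Δ1=000110000 Δ2=000111000 Δ3=001111001 | 3Δ
t=3: Δ0=001111001 Δ1=001101001 | 1Δ
t=4: Δ0=001101001 Δ1=001011001 Δ2=001010001 Δ3=000010000 | 3Δ
t=5: Δ0=000010000 Δ1=000000000 | 1Δ
t=6: Δ0=000000000 Δ1=000110000 Δ2=000111000 Δ3=001111001 | 3Δ
t=7: Δ0=001111001 Δ1=001101001 | 1Δ
t=8: Δ0=001101001 Δ1=001011001 Δ2=001010001 Δ3=000010000 | 3Δ
t=9: Δ0=000010000 Δ1=000000000 | 1Δ
t=10: Δ0=000000000 Δ1=000110000 Δ2=000111000 Δ3=001111001 | 3Δ
t=11: Δ0=001111001 Δ1=001101001 | 1Δ
t=12: Δ0=001101001 Δ1=001011001 Δ2=001010001 Δ3=000010000 | 3Δ
t=13: Δ0=000010000 Δ1=000000000 | 1Δ
t=14: Δ0=000000000 Δ1=000110000 Δ2=000111000 Δ3=001111001 | 3Δ
t=15: Δ0=001111001 Δ1=001101001 | 1Δ
t=16: Δ0=001101001 Δ1=001011001 Δ2=001010001 Δ3=000010000 | 3Δ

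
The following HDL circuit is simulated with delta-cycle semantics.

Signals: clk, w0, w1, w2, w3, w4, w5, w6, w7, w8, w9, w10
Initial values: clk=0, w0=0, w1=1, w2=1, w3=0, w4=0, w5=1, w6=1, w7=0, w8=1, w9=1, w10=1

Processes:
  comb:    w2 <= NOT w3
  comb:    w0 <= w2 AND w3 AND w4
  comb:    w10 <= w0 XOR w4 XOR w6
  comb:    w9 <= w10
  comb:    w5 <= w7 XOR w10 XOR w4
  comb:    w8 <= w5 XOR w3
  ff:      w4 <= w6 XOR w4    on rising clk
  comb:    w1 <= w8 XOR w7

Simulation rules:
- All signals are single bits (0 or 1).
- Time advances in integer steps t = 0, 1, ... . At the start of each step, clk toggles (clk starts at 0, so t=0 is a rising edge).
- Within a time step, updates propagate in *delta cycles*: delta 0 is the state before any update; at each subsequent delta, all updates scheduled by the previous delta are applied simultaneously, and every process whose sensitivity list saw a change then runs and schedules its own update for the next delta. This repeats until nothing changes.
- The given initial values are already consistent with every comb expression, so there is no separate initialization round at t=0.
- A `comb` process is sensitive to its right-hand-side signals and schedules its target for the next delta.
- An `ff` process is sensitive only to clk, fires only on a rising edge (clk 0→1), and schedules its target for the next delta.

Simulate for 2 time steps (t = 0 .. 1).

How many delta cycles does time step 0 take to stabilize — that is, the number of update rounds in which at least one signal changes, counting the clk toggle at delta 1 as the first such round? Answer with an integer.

t0.Δ0 w1=1 w7=0 w0=0 clk=0 w10=1 w8=1 w3=0 w6=1 w2=1 w5=1 w9=1 w4=0
t0.Δ1 w1=1 w7=0 w0=0 clk=1 w10=1 w8=1 w3=0 w6=1 w2=1 w5=1 w9=1 w4=0
t0.Δ2 w1=1 w7=0 w0=0 clk=1 w10=1 w8=1 w3=0 w6=1 w2=1 w5=1 w9=1 w4=1
t0.Δ3 w1=1 w7=0 w0=0 clk=1 w10=0 w8=1 w3=0 w6=1 w2=1 w5=0 w9=1 w4=1
t0.Δ4 w1=1 w7=0 w0=0 clk=1 w10=0 w8=0 w3=0 w6=1 w2=1 w5=1 w9=0 w4=1
t0.Δ5 w1=0 w7=0 w0=0 clk=1 w10=0 w8=1 w3=0 w6=1 w2=1 w5=1 w9=0 w4=1
t0.Δ6 w1=1 w7=0 w0=0 clk=1 w10=0 w8=1 w3=0 w6=1 w2=1 w5=1 w9=0 w4=1
t1.Δ0 w1=1 w7=0 w0=0 clk=1 w10=0 w8=1 w3=0 w6=1 w2=1 w5=1 w9=0 w4=1
t1.Δ1 w1=1 w7=0 w0=0 clk=0 w10=0 w8=1 w3=0 w6=1 w2=1 w5=1 w9=0 w4=1

6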